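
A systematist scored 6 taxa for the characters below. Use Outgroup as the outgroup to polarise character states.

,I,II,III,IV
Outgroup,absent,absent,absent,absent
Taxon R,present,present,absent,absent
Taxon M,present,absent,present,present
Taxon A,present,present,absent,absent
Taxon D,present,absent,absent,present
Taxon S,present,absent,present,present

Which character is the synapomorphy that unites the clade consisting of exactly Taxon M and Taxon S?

III

The outgroup has state 'absent' for every character, so 'present' is the derived state throughout.
All ingroup taxa share the derived state 'present' for I; it defines the ingroup but does not resolve relationships within it.
II (derived state 'present') is shared by Taxon A and Taxon R — a synapomorphy uniting that clade.
III (derived state 'present') is shared by Taxon M and Taxon S — a synapomorphy uniting that clade.
IV: derived state 'present' in Taxon D, Taxon M, and Taxon S only — synapomorphy for {Taxon D, Taxon M, Taxon S}.
Most parsimonious ingroup topology: ((Taxon R,Taxon A),((Taxon M,Taxon S),Taxon D)).
The clade {Taxon M, Taxon S} is supported by III: its derived state 'present' occurs in exactly those taxa and in no other taxon (including the outgroup).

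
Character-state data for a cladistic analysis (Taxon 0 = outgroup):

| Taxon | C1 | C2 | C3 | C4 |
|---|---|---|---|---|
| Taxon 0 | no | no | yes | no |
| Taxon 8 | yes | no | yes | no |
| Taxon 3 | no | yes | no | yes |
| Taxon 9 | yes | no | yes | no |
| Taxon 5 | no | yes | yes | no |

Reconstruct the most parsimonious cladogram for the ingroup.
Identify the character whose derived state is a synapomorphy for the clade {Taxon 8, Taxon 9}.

C1

Character polarity is set by the outgroup: the derived state is whichever differs from the outgroup's state, so for C3 the derived state is 'no', and for the remaining characters it is 'yes'.
C1: derived state 'yes' in Taxon 8 and Taxon 9 only — synapomorphy for {Taxon 8, Taxon 9}.
C2: derived state 'yes' in Taxon 3 and Taxon 5 only — synapomorphy for {Taxon 3, Taxon 5}.
C3 (derived state 'no') is unique to Taxon 3 (autapomorphy; uninformative for grouping).
C4: derived state 'yes' in Taxon 3 only — an autapomorphy, so it tells us nothing about relationships among taxa.
Most parsimonious ingroup topology: ((Taxon 8,Taxon 9),(Taxon 3,Taxon 5)).
The clade {Taxon 8, Taxon 9} is supported by C1: its derived state 'yes' occurs in exactly those taxa and in no other taxon (including the outgroup).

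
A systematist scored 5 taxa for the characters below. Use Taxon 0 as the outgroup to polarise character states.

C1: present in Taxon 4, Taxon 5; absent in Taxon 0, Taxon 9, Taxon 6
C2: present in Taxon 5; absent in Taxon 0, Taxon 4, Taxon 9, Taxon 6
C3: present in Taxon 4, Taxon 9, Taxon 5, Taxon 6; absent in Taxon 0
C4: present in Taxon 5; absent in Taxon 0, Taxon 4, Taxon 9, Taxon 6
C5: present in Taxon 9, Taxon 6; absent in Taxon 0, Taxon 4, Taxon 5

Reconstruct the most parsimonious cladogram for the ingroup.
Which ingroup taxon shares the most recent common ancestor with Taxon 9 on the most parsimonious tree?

The outgroup has state 'absent' for every character, so 'present' is the derived state throughout.
C1 (derived state 'present') is shared by Taxon 4 and Taxon 5 — a synapomorphy uniting that clade.
C2 (derived state 'present') is unique to Taxon 5 (autapomorphy; uninformative for grouping).
All ingroup taxa share the derived state 'present' for C3; it defines the ingroup but does not resolve relationships within it.
C4 (derived state 'present') is unique to Taxon 5 (autapomorphy; uninformative for grouping).
C5: derived state 'present' in Taxon 6 and Taxon 9 only — synapomorphy for {Taxon 6, Taxon 9}.
Most parsimonious ingroup topology: ((Taxon 4,Taxon 5),(Taxon 9,Taxon 6)).
Taxon 9 and Taxon 6 form a cherry on this tree, so they are sister taxa.

Taxon 6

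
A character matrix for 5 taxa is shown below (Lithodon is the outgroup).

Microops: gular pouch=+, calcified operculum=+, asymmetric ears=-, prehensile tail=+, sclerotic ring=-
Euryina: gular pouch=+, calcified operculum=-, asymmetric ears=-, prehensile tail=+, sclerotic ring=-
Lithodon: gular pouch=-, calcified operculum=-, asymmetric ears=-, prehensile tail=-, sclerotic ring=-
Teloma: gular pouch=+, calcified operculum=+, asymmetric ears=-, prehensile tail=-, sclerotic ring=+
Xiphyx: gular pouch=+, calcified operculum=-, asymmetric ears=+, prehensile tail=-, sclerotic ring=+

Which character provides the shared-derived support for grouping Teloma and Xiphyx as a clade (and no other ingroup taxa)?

sclerotic ring

The outgroup has state '-' for every character, so '+' is the derived state throughout.
gular pouch (derived state '+') is shared by all ingroup taxa — unites the whole ingroup.
calcified operculum groups Microops and Teloma, which is incompatible with the clades supported by the remaining characters; treating it as convergent (homoplasy) costs fewer steps than any alternative tree.
asymmetric ears (derived state '+') is unique to Xiphyx (autapomorphy; uninformative for grouping).
Only Euryina and Microops show the derived state '+' for prehensile tail, supporting them as a clade.
sclerotic ring: derived state '+' in Teloma and Xiphyx only — synapomorphy for {Teloma, Xiphyx}.
Most parsimonious ingroup topology: ((Teloma,Xiphyx),(Microops,Euryina)).
The clade {Teloma, Xiphyx} is supported by sclerotic ring: its derived state '+' occurs in exactly those taxa and in no other taxon (including the outgroup).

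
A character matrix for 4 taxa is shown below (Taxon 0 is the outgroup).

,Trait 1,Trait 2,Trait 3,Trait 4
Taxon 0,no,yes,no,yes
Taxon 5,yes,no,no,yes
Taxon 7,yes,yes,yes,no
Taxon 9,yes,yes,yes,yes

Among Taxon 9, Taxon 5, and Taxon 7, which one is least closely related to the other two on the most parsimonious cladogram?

Character polarity is set by the outgroup: the derived state is whichever differs from the outgroup's state, so for Trait 2, Trait 4 the derived state is 'no', and for the remaining characters it is 'yes'.
Trait 1 (derived state 'yes') is shared by all ingroup taxa — unites the whole ingroup.
Trait 2 (derived state 'no') is unique to Taxon 5 (autapomorphy; uninformative for grouping).
Trait 3 (derived state 'yes') is shared by Taxon 7 and Taxon 9 — a synapomorphy uniting that clade.
Trait 4: derived state 'no' in Taxon 7 only — an autapomorphy, so it tells us nothing about relationships among taxa.
Most parsimonious ingroup topology: (Taxon 5,(Taxon 7,Taxon 9)).
Taxon 7 and Taxon 9 share a more recent common ancestor with each other than either does with Taxon 5, so Taxon 5 is the least closely related of the three.

Taxon 5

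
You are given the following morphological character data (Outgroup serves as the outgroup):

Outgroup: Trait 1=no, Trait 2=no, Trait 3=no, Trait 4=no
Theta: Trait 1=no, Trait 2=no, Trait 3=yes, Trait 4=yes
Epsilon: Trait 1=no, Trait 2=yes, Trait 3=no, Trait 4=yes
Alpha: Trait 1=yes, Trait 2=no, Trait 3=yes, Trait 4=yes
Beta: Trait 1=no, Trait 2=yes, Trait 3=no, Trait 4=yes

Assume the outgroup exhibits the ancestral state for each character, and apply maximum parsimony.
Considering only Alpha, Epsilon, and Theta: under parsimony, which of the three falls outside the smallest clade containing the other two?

The outgroup has state 'no' for every character, so 'yes' is the derived state throughout.
Trait 1: derived state 'yes' in Alpha only — an autapomorphy, so it tells us nothing about relationships among taxa.
Trait 2: derived state 'yes' in Beta and Epsilon only — synapomorphy for {Beta, Epsilon}.
Trait 3 (derived state 'yes') is shared by Alpha and Theta — a synapomorphy uniting that clade.
Trait 4 (derived state 'yes') is shared by all ingroup taxa — unites the whole ingroup.
Most parsimonious ingroup topology: ((Theta,Alpha),(Epsilon,Beta)).
Theta and Alpha share a more recent common ancestor with each other than either does with Epsilon, so Epsilon is the least closely related of the three.

Epsilon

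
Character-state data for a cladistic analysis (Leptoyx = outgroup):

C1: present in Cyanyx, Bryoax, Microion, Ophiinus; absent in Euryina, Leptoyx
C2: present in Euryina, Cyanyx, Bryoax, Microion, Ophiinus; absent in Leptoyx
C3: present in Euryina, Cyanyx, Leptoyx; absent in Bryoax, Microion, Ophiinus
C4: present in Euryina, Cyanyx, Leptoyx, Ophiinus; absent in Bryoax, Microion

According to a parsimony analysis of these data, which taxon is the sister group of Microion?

Character polarity is set by the outgroup: the derived state is whichever differs from the outgroup's state, so for C3, C4 the derived state is 'absent', and for the remaining characters it is 'present'.
Only Bryoax, Cyanyx, Microion, and Ophiinus show the derived state 'present' for C1, supporting them as a clade.
All ingroup taxa share the derived state 'present' for C2; it defines the ingroup but does not resolve relationships within it.
C3 (derived state 'absent') is shared by Bryoax, Microion, and Ophiinus — a synapomorphy uniting that clade.
C4: derived state 'absent' in Bryoax and Microion only — synapomorphy for {Bryoax, Microion}.
Most parsimonious ingroup topology: (((Ophiinus,(Microion,Bryoax)),Cyanyx),Euryina).
Microion and Bryoax form a cherry on this tree, so they are sister taxa.

Bryoax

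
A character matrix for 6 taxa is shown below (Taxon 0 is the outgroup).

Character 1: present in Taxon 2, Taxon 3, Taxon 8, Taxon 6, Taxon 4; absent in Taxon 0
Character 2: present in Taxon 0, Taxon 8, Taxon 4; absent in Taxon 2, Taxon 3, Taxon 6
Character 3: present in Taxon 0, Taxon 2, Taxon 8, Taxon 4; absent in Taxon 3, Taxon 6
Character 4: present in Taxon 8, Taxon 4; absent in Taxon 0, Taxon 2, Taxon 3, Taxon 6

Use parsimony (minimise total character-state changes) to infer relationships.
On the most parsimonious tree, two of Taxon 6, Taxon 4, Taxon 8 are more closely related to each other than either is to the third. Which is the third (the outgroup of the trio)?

Taxon 6

Character polarity is set by the outgroup: the derived state is whichever differs from the outgroup's state, so for Character 2, Character 3 the derived state is 'absent', and for the remaining characters it is 'present'.
All ingroup taxa share the derived state 'present' for Character 1; it defines the ingroup but does not resolve relationships within it.
Character 2: derived state 'absent' in Taxon 2, Taxon 3, and Taxon 6 only — synapomorphy for {Taxon 2, Taxon 3, Taxon 6}.
Only Taxon 3 and Taxon 6 show the derived state 'absent' for Character 3, supporting them as a clade.
Character 4 (derived state 'present') is shared by Taxon 4 and Taxon 8 — a synapomorphy uniting that clade.
Most parsimonious ingroup topology: ((Taxon 2,(Taxon 3,Taxon 6)),(Taxon 8,Taxon 4)).
Taxon 4 and Taxon 8 share a more recent common ancestor with each other than either does with Taxon 6, so Taxon 6 is the least closely related of the three.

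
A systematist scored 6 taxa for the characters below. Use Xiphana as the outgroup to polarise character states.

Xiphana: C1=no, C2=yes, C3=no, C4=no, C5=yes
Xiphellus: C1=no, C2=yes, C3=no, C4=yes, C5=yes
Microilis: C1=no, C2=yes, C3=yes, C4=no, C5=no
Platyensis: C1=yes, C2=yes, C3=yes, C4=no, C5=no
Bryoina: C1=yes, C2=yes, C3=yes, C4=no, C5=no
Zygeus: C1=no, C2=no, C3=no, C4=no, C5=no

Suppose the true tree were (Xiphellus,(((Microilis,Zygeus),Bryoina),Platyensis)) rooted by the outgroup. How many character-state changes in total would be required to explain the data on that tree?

7

Map each character onto (Xiphellus,(((Microilis,Zygeus),Bryoina),Platyensis)) (rooted by Xiphana) and count the minimum state changes it requires (Fitch parsimony):
C1: 2; C2: 1; C3: 2; C4: 1; C5: 1.
Total tree length = 7.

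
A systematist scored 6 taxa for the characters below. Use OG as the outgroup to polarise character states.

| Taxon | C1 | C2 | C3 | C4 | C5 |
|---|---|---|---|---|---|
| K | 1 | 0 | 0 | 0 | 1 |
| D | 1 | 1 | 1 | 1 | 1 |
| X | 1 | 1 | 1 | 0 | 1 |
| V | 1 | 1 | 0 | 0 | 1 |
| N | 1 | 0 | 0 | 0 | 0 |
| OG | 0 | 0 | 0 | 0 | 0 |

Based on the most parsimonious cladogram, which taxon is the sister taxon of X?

The outgroup has state '0' for every character, so '1' is the derived state throughout.
C1 (derived state '1') is shared by all ingroup taxa — unites the whole ingroup.
Only D, V, and X show the derived state '1' for C2, supporting them as a clade.
Only D and X show the derived state '1' for C3, supporting them as a clade.
C4: derived state '1' in D only — an autapomorphy, so it tells us nothing about relationships among taxa.
C5 (derived state '1') is shared by D, K, V, and X — a synapomorphy uniting that clade.
Most parsimonious ingroup topology: (((V,(X,D)),K),N).
X and D form a cherry on this tree, so they are sister taxa.

D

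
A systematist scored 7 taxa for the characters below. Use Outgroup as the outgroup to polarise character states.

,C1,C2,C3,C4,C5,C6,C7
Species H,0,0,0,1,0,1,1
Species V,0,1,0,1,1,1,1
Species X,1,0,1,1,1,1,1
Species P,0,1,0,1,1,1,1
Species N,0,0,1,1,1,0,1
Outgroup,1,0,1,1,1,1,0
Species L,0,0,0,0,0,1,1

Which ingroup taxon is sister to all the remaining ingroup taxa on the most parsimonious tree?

Species X

Character polarity is set by the outgroup: the derived state is whichever differs from the outgroup's state, so for C1, C3, C4, C5, C6 the derived state is '0', and for the remaining characters it is '1'.
Only Species H, Species L, Species N, Species P, and Species V show the derived state '0' for C1, supporting them as a clade.
C2 (derived state '1') is shared by Species P and Species V — a synapomorphy uniting that clade.
C3: derived state '0' in Species H, Species L, Species P, and Species V only — synapomorphy for {Species H, Species L, Species P, Species V}.
C4: derived state '0' in Species L only — an autapomorphy, so it tells us nothing about relationships among taxa.
Only Species H and Species L show the derived state '0' for C5, supporting them as a clade.
C6: derived state '0' in Species N only — an autapomorphy, so it tells us nothing about relationships among taxa.
C7 (derived state '1') is shared by all ingroup taxa — unites the whole ingroup.
Most parsimonious ingroup topology: ((((Species P,Species V),(Species L,Species H)),Species N),Species X).
Species X is sister to the clade containing all other ingroup taxa, so it is the earliest-diverging (most basal) ingroup lineage.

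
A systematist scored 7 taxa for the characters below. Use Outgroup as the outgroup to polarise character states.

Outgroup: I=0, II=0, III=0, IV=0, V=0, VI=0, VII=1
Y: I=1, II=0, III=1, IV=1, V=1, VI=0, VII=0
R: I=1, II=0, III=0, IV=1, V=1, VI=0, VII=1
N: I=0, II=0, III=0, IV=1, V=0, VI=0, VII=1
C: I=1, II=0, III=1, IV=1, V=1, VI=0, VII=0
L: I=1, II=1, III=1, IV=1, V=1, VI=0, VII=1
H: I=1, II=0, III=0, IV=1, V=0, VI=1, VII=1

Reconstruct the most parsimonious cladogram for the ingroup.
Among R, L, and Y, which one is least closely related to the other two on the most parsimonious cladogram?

Character polarity is set by the outgroup: the derived state is whichever differs from the outgroup's state, so for VII the derived state is '0', and for the remaining characters it is '1'.
I: derived state '1' in C, H, L, R, and Y only — synapomorphy for {C, H, L, R, Y}.
II: derived state '1' in L only — an autapomorphy, so it tells us nothing about relationships among taxa.
III (derived state '1') is shared by C, L, and Y — a synapomorphy uniting that clade.
IV (derived state '1') is shared by all ingroup taxa — unites the whole ingroup.
V (derived state '1') is shared by C, L, R, and Y — a synapomorphy uniting that clade.
VI (derived state '1') is unique to H (autapomorphy; uninformative for grouping).
Only C and Y show the derived state '0' for VII, supporting them as a clade.
Most parsimonious ingroup topology: (((((Y,C),L),R),H),N).
L and Y share a more recent common ancestor with each other than either does with R, so R is the least closely related of the three.

R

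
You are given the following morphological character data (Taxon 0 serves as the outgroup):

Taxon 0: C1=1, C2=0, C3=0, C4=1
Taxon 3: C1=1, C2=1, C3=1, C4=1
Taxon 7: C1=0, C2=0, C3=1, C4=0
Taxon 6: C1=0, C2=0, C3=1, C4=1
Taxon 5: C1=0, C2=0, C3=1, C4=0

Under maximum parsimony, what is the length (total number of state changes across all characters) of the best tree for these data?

4

Character polarity is set by the outgroup: the derived state is whichever differs from the outgroup's state, so for C1, C4 the derived state is '0', and for the remaining characters it is '1'.
Only Taxon 5, Taxon 6, and Taxon 7 show the derived state '0' for C1, supporting them as a clade.
C2 (derived state '1') is unique to Taxon 3 (autapomorphy; uninformative for grouping).
All ingroup taxa share the derived state '1' for C3; it defines the ingroup but does not resolve relationships within it.
C4: derived state '0' in Taxon 5 and Taxon 7 only — synapomorphy for {Taxon 5, Taxon 7}.
Most parsimonious ingroup topology: (Taxon 3,((Taxon 7,Taxon 5),Taxon 6)).
Changes per character on this tree: C1: 1; C2: 1; C3: 1; C4: 1.
Total = 4.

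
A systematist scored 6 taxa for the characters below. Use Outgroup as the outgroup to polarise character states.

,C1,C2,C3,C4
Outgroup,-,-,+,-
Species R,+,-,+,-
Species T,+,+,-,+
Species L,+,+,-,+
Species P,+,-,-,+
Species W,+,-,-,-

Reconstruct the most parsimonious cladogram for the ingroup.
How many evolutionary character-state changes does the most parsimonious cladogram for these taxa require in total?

4

Character polarity is set by the outgroup: the derived state is whichever differs from the outgroup's state, so for C3 the derived state is '-', and for the remaining characters it is '+'.
C1 (derived state '+') is shared by all ingroup taxa — unites the whole ingroup.
C2: derived state '+' in Species L and Species T only — synapomorphy for {Species L, Species T}.
Only Species L, Species P, Species T, and Species W show the derived state '-' for C3, supporting them as a clade.
Only Species L, Species P, and Species T show the derived state '+' for C4, supporting them as a clade.
Most parsimonious ingroup topology: (Species R,(((Species T,Species L),Species P),Species W)).
Changes per character on this tree: C1: 1; C2: 1; C3: 1; C4: 1.
Total = 4.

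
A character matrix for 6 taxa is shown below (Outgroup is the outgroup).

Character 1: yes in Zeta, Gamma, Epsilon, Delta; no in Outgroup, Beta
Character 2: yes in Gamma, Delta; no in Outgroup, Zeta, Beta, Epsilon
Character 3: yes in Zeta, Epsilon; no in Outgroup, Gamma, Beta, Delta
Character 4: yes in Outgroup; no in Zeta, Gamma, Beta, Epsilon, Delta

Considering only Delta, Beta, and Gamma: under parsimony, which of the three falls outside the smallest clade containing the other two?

Beta

Character polarity is set by the outgroup: the derived state is whichever differs from the outgroup's state, so for Character 4 the derived state is 'no', and for the remaining characters it is 'yes'.
Character 1 (derived state 'yes') is shared by Delta, Epsilon, Gamma, and Zeta — a synapomorphy uniting that clade.
Only Delta and Gamma show the derived state 'yes' for Character 2, supporting them as a clade.
Character 3: derived state 'yes' in Epsilon and Zeta only — synapomorphy for {Epsilon, Zeta}.
All ingroup taxa share the derived state 'no' for Character 4; it defines the ingroup but does not resolve relationships within it.
Most parsimonious ingroup topology: (((Zeta,Epsilon),(Gamma,Delta)),Beta).
Delta and Gamma share a more recent common ancestor with each other than either does with Beta, so Beta is the least closely related of the three.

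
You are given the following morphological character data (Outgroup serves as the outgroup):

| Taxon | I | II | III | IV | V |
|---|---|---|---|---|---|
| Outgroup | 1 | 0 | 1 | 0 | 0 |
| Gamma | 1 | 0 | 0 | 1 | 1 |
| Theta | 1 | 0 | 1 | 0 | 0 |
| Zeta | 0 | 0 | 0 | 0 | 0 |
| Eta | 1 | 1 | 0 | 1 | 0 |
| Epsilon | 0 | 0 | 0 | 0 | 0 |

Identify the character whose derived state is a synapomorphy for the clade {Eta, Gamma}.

IV

Character polarity is set by the outgroup: the derived state is whichever differs from the outgroup's state, so for I, III the derived state is '0', and for the remaining characters it is '1'.
Only Epsilon and Zeta show the derived state '0' for I, supporting them as a clade.
II: derived state '1' in Eta only — an autapomorphy, so it tells us nothing about relationships among taxa.
III (derived state '0') is shared by Epsilon, Eta, Gamma, and Zeta — a synapomorphy uniting that clade.
IV: derived state '1' in Eta and Gamma only — synapomorphy for {Eta, Gamma}.
V (derived state '1') is unique to Gamma (autapomorphy; uninformative for grouping).
Most parsimonious ingroup topology: (((Gamma,Eta),(Zeta,Epsilon)),Theta).
The clade {Eta, Gamma} is supported by IV: its derived state '1' occurs in exactly those taxa and in no other taxon (including the outgroup).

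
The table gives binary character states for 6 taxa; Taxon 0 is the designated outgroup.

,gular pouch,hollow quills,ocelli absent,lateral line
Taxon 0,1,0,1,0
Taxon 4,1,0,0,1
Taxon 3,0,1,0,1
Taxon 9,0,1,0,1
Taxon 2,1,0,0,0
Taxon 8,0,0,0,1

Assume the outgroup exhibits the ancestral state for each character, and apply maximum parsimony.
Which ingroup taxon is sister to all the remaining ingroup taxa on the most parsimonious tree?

Character polarity is set by the outgroup: the derived state is whichever differs from the outgroup's state, so for gular pouch, ocelli absent the derived state is '0', and for the remaining characters it is '1'.
gular pouch (derived state '0') is shared by Taxon 3, Taxon 8, and Taxon 9 — a synapomorphy uniting that clade.
hollow quills (derived state '1') is shared by Taxon 3 and Taxon 9 — a synapomorphy uniting that clade.
All ingroup taxa share the derived state '0' for ocelli absent; it defines the ingroup but does not resolve relationships within it.
lateral line (derived state '1') is shared by Taxon 3, Taxon 4, Taxon 8, and Taxon 9 — a synapomorphy uniting that clade.
Most parsimonious ingroup topology: ((Taxon 4,((Taxon 3,Taxon 9),Taxon 8)),Taxon 2).
Taxon 2 is sister to the clade containing all other ingroup taxa, so it is the earliest-diverging (most basal) ingroup lineage.

Taxon 2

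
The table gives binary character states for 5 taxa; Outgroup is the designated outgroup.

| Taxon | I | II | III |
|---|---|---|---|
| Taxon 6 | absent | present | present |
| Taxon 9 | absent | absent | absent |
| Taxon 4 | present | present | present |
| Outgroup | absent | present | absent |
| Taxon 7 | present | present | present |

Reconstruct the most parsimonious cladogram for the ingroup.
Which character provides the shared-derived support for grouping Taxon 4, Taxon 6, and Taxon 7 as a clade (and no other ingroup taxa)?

Character polarity is set by the outgroup: the derived state is whichever differs from the outgroup's state, so for II the derived state is 'absent', and for the remaining characters it is 'present'.
I: derived state 'present' in Taxon 4 and Taxon 7 only — synapomorphy for {Taxon 4, Taxon 7}.
II (derived state 'absent') is unique to Taxon 9 (autapomorphy; uninformative for grouping).
III: derived state 'present' in Taxon 4, Taxon 6, and Taxon 7 only — synapomorphy for {Taxon 4, Taxon 6, Taxon 7}.
Most parsimonious ingroup topology: (((Taxon 7,Taxon 4),Taxon 6),Taxon 9).
The clade {Taxon 4, Taxon 6, Taxon 7} is supported by III: its derived state 'present' occurs in exactly those taxa and in no other taxon (including the outgroup).

III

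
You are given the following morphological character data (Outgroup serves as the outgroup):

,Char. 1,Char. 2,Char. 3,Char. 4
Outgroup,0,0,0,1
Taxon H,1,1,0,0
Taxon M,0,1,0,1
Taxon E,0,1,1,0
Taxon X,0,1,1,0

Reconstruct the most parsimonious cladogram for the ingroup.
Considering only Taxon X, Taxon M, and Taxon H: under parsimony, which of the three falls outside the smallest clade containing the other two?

Character polarity is set by the outgroup: the derived state is whichever differs from the outgroup's state, so for Char. 4 the derived state is '0', and for the remaining characters it is '1'.
Char. 1 (derived state '1') is unique to Taxon H (autapomorphy; uninformative for grouping).
Char. 2 (derived state '1') is shared by all ingroup taxa — unites the whole ingroup.
Char. 3: derived state '1' in Taxon E and Taxon X only — synapomorphy for {Taxon E, Taxon X}.
Char. 4: derived state '0' in Taxon E, Taxon H, and Taxon X only — synapomorphy for {Taxon E, Taxon H, Taxon X}.
Most parsimonious ingroup topology: ((Taxon H,(Taxon E,Taxon X)),Taxon M).
Taxon H and Taxon X share a more recent common ancestor with each other than either does with Taxon M, so Taxon M is the least closely related of the three.

Taxon M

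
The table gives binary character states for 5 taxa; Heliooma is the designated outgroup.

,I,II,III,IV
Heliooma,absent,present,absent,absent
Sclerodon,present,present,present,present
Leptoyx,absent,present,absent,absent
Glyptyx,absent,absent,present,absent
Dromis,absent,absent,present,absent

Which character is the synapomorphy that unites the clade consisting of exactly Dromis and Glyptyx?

II

Character polarity is set by the outgroup: the derived state is whichever differs from the outgroup's state, so for II the derived state is 'absent', and for the remaining characters it is 'present'.
I: derived state 'present' in Sclerodon only — an autapomorphy, so it tells us nothing about relationships among taxa.
II: derived state 'absent' in Dromis and Glyptyx only — synapomorphy for {Dromis, Glyptyx}.
III: derived state 'present' in Dromis, Glyptyx, and Sclerodon only — synapomorphy for {Dromis, Glyptyx, Sclerodon}.
IV (derived state 'present') is unique to Sclerodon (autapomorphy; uninformative for grouping).
Most parsimonious ingroup topology: (((Dromis,Glyptyx),Sclerodon),Leptoyx).
The clade {Dromis, Glyptyx} is supported by II: its derived state 'absent' occurs in exactly those taxa and in no other taxon (including the outgroup).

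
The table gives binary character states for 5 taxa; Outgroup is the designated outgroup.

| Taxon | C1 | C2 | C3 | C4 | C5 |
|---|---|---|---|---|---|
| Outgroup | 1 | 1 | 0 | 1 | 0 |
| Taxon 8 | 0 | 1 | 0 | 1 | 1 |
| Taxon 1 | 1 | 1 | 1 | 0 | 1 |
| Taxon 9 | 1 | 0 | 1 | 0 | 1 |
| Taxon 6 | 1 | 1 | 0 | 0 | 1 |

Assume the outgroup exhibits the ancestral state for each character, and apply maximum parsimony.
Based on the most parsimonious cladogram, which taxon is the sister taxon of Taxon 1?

Taxon 9

Character polarity is set by the outgroup: the derived state is whichever differs from the outgroup's state, so for C1, C2, C4 the derived state is '0', and for the remaining characters it is '1'.
C1: derived state '0' in Taxon 8 only — an autapomorphy, so it tells us nothing about relationships among taxa.
C2: derived state '0' in Taxon 9 only — an autapomorphy, so it tells us nothing about relationships among taxa.
Only Taxon 1 and Taxon 9 show the derived state '1' for C3, supporting them as a clade.
Only Taxon 1, Taxon 6, and Taxon 9 show the derived state '0' for C4, supporting them as a clade.
All ingroup taxa share the derived state '1' for C5; it defines the ingroup but does not resolve relationships within it.
Most parsimonious ingroup topology: (Taxon 8,((Taxon 1,Taxon 9),Taxon 6)).
Taxon 1 and Taxon 9 form a cherry on this tree, so they are sister taxa.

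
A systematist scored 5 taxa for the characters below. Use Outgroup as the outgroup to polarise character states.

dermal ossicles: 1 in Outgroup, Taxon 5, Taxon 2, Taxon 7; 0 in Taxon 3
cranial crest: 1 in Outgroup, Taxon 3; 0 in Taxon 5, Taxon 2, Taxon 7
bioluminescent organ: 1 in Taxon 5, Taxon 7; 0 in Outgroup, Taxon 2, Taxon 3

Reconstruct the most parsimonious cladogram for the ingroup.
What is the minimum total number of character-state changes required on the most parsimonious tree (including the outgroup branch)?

Character polarity is set by the outgroup: the derived state is whichever differs from the outgroup's state, so for dermal ossicles, cranial crest the derived state is '0', and for the remaining characters it is '1'.
dermal ossicles: derived state '0' in Taxon 3 only — an autapomorphy, so it tells us nothing about relationships among taxa.
cranial crest (derived state '0') is shared by Taxon 2, Taxon 5, and Taxon 7 — a synapomorphy uniting that clade.
bioluminescent organ (derived state '1') is shared by Taxon 5 and Taxon 7 — a synapomorphy uniting that clade.
Most parsimonious ingroup topology: (((Taxon 5,Taxon 7),Taxon 2),Taxon 3).
Changes per character on this tree: dermal ossicles: 1; cranial crest: 1; bioluminescent organ: 1.
Total = 3.

3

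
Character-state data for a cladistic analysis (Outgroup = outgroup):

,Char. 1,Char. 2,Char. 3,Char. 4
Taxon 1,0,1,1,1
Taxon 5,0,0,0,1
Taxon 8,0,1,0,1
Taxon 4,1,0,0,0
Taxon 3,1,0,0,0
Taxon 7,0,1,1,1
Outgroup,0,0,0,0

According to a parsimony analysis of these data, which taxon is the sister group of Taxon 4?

Taxon 3

The outgroup has state '0' for every character, so '1' is the derived state throughout.
Only Taxon 3 and Taxon 4 show the derived state '1' for Char. 1, supporting them as a clade.
Only Taxon 1, Taxon 7, and Taxon 8 show the derived state '1' for Char. 2, supporting them as a clade.
Char. 3: derived state '1' in Taxon 1 and Taxon 7 only — synapomorphy for {Taxon 1, Taxon 7}.
Char. 4 (derived state '1') is shared by Taxon 1, Taxon 5, Taxon 7, and Taxon 8 — a synapomorphy uniting that clade.
Most parsimonious ingroup topology: ((Taxon 5,(Taxon 8,(Taxon 1,Taxon 7))),(Taxon 4,Taxon 3)).
Taxon 4 and Taxon 3 form a cherry on this tree, so they are sister taxa.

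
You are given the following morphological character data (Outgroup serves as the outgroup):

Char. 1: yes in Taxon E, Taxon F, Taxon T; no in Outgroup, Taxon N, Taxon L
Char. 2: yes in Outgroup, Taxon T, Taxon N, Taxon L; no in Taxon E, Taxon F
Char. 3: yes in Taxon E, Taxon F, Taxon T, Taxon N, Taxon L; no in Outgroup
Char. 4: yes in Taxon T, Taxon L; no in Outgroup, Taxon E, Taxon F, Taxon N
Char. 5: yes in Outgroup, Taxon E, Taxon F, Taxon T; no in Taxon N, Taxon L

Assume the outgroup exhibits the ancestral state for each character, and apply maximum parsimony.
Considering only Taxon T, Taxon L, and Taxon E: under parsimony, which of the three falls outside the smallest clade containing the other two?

Taxon L

Character polarity is set by the outgroup: the derived state is whichever differs from the outgroup's state, so for Char. 2, Char. 5 the derived state is 'no', and for the remaining characters it is 'yes'.
Char. 1 (derived state 'yes') is shared by Taxon E, Taxon F, and Taxon T — a synapomorphy uniting that clade.
Char. 2 (derived state 'no') is shared by Taxon E and Taxon F — a synapomorphy uniting that clade.
Char. 3 (derived state 'yes') is shared by all ingroup taxa — unites the whole ingroup.
Char. 4 groups Taxon L and Taxon T, which is incompatible with the clades supported by the remaining characters; treating it as convergent (homoplasy) costs fewer steps than any alternative tree.
Only Taxon L and Taxon N show the derived state 'no' for Char. 5, supporting them as a clade.
Most parsimonious ingroup topology: (((Taxon E,Taxon F),Taxon T),(Taxon N,Taxon L)).
Taxon T and Taxon E share a more recent common ancestor with each other than either does with Taxon L, so Taxon L is the least closely related of the three.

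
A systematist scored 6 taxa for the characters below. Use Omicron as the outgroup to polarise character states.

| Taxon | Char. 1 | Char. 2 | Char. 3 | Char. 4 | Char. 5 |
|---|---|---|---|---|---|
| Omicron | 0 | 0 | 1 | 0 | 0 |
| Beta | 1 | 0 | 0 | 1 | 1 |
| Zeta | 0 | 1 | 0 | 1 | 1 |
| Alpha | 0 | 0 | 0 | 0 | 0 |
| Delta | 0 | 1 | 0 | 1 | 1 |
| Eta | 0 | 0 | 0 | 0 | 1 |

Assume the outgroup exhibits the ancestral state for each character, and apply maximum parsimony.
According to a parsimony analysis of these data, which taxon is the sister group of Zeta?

Delta

Character polarity is set by the outgroup: the derived state is whichever differs from the outgroup's state, so for Char. 3 the derived state is '0', and for the remaining characters it is '1'.
Char. 1: derived state '1' in Beta only — an autapomorphy, so it tells us nothing about relationships among taxa.
Char. 2 (derived state '1') is shared by Delta and Zeta — a synapomorphy uniting that clade.
All ingroup taxa share the derived state '0' for Char. 3; it defines the ingroup but does not resolve relationships within it.
Char. 4: derived state '1' in Beta, Delta, and Zeta only — synapomorphy for {Beta, Delta, Zeta}.
Char. 5: derived state '1' in Beta, Delta, Eta, and Zeta only — synapomorphy for {Beta, Delta, Eta, Zeta}.
Most parsimonious ingroup topology: (((Beta,(Zeta,Delta)),Eta),Alpha).
Zeta and Delta form a cherry on this tree, so they are sister taxa.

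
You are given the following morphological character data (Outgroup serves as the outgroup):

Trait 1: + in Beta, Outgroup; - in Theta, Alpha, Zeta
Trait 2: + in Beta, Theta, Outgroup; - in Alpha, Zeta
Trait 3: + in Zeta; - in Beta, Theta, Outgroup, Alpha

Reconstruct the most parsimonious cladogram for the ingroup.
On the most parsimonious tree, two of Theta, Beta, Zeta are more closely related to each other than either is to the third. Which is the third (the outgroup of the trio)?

Character polarity is set by the outgroup: the derived state is whichever differs from the outgroup's state, so for Trait 1, Trait 2 the derived state is '-', and for the remaining characters it is '+'.
Only Alpha, Theta, and Zeta show the derived state '-' for Trait 1, supporting them as a clade.
Only Alpha and Zeta show the derived state '-' for Trait 2, supporting them as a clade.
Trait 3 (derived state '+') is unique to Zeta (autapomorphy; uninformative for grouping).
Most parsimonious ingroup topology: (Beta,((Zeta,Alpha),Theta)).
Theta and Zeta share a more recent common ancestor with each other than either does with Beta, so Beta is the least closely related of the three.

Beta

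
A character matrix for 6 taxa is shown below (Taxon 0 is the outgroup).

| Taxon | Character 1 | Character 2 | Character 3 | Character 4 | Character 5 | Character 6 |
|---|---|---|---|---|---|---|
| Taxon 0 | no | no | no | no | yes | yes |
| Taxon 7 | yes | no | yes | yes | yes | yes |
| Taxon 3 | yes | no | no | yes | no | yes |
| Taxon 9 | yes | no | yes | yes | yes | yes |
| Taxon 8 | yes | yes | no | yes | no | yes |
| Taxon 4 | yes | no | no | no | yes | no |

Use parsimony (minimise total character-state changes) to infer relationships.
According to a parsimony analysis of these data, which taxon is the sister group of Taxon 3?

Character polarity is set by the outgroup: the derived state is whichever differs from the outgroup's state, so for Character 5, Character 6 the derived state is 'no', and for the remaining characters it is 'yes'.
Character 1 (derived state 'yes') is shared by all ingroup taxa — unites the whole ingroup.
Character 2 (derived state 'yes') is unique to Taxon 8 (autapomorphy; uninformative for grouping).
Character 3 (derived state 'yes') is shared by Taxon 7 and Taxon 9 — a synapomorphy uniting that clade.
Character 4: derived state 'yes' in Taxon 3, Taxon 7, Taxon 8, and Taxon 9 only — synapomorphy for {Taxon 3, Taxon 7, Taxon 8, Taxon 9}.
Only Taxon 3 and Taxon 8 show the derived state 'no' for Character 5, supporting them as a clade.
Character 6: derived state 'no' in Taxon 4 only — an autapomorphy, so it tells us nothing about relationships among taxa.
Most parsimonious ingroup topology: (((Taxon 7,Taxon 9),(Taxon 3,Taxon 8)),Taxon 4).
Taxon 3 and Taxon 8 form a cherry on this tree, so they are sister taxa.

Taxon 8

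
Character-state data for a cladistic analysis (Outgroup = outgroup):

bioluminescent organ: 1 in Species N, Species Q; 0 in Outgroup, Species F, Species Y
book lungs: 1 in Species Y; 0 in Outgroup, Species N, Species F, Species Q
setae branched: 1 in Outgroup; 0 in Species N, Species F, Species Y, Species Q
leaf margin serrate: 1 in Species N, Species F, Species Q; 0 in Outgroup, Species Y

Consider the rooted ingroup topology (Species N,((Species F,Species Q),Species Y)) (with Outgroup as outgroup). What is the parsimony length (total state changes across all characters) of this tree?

Map each character onto (Species N,((Species F,Species Q),Species Y)) (rooted by Outgroup) and count the minimum state changes it requires (Fitch parsimony):
bioluminescent organ: 2; book lungs: 1; setae branched: 1; leaf margin serrate: 2.
Total tree length = 6.

6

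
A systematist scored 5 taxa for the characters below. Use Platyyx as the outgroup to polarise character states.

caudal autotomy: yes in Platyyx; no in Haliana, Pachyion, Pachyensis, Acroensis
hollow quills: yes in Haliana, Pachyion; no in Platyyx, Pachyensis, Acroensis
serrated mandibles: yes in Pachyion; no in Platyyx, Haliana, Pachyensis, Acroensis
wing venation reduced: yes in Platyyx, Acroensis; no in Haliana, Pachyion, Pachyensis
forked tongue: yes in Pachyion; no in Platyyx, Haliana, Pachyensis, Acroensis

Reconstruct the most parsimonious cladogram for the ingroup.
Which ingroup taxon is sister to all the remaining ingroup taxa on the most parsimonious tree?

Acroensis

Character polarity is set by the outgroup: the derived state is whichever differs from the outgroup's state, so for caudal autotomy, wing venation reduced the derived state is 'no', and for the remaining characters it is 'yes'.
caudal autotomy (derived state 'no') is shared by all ingroup taxa — unites the whole ingroup.
hollow quills: derived state 'yes' in Haliana and Pachyion only — synapomorphy for {Haliana, Pachyion}.
serrated mandibles: derived state 'yes' in Pachyion only — an autapomorphy, so it tells us nothing about relationships among taxa.
Only Haliana, Pachyensis, and Pachyion show the derived state 'no' for wing venation reduced, supporting them as a clade.
forked tongue (derived state 'yes') is unique to Pachyion (autapomorphy; uninformative for grouping).
Most parsimonious ingroup topology: (((Haliana,Pachyion),Pachyensis),Acroensis).
Acroensis is sister to the clade containing all other ingroup taxa, so it is the earliest-diverging (most basal) ingroup lineage.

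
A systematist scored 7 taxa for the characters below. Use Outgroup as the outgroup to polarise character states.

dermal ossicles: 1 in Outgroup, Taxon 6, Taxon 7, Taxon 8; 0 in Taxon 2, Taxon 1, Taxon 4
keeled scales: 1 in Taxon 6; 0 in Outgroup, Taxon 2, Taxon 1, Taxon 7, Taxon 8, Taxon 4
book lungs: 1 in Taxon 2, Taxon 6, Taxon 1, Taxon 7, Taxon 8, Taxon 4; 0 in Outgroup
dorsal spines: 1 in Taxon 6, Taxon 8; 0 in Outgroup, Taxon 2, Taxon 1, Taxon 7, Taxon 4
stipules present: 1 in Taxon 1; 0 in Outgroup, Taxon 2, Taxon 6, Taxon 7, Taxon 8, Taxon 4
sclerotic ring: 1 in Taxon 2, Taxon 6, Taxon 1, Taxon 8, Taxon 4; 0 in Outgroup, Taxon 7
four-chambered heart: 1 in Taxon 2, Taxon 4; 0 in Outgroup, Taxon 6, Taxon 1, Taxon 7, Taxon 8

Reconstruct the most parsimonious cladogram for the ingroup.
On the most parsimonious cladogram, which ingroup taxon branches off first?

Character polarity is set by the outgroup: the derived state is whichever differs from the outgroup's state, so for dermal ossicles the derived state is '0', and for the remaining characters it is '1'.
Only Taxon 1, Taxon 2, and Taxon 4 show the derived state '0' for dermal ossicles, supporting them as a clade.
keeled scales (derived state '1') is unique to Taxon 6 (autapomorphy; uninformative for grouping).
All ingroup taxa share the derived state '1' for book lungs; it defines the ingroup but does not resolve relationships within it.
dorsal spines (derived state '1') is shared by Taxon 6 and Taxon 8 — a synapomorphy uniting that clade.
stipules present: derived state '1' in Taxon 1 only — an autapomorphy, so it tells us nothing about relationships among taxa.
sclerotic ring: derived state '1' in Taxon 1, Taxon 2, Taxon 4, Taxon 6, and Taxon 8 only — synapomorphy for {Taxon 1, Taxon 2, Taxon 4, Taxon 6, Taxon 8}.
four-chambered heart: derived state '1' in Taxon 2 and Taxon 4 only — synapomorphy for {Taxon 2, Taxon 4}.
Most parsimonious ingroup topology: ((((Taxon 2,Taxon 4),Taxon 1),(Taxon 6,Taxon 8)),Taxon 7).
Taxon 7 is sister to the clade containing all other ingroup taxa, so it is the earliest-diverging (most basal) ingroup lineage.

Taxon 7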